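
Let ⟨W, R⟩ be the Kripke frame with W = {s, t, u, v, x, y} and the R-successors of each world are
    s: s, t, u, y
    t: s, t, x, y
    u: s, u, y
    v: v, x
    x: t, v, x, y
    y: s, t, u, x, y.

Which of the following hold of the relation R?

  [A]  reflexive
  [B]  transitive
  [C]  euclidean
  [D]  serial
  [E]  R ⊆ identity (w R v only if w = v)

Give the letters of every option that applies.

A, D

(A) reflexive: each world relates to itself.
(B) not transitive: s R t and t R x but not s R x.
(C) not euclidean: s R t and s R u but not t R u.
(D) serial: every world has an R-successor.
(E) not ⊆ identity: s R t with s ≠ t.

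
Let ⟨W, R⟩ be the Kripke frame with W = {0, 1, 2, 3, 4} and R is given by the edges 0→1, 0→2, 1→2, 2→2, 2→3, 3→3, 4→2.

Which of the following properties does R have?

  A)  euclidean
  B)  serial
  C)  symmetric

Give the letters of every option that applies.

B

(A) not euclidean: 0 R 2 and 0 R 1 but not 2 R 1.
(B) serial: every world has an R-successor.
(C) not symmetric: 0 R 1 but not 1 R 0.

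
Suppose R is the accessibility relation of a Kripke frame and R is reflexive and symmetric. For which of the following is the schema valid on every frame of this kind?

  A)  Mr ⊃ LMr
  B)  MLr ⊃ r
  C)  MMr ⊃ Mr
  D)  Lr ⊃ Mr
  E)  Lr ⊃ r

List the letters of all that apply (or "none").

B, D, E

Reflexive relations are serial.
(A) Mr ⊃ LMr (axiom 5) characterises the euclidean frames. Such an R need not be euclidean — not valid.
(B) the dual of axiom B: valid iff R is symmetric. Every such R is symmetric — valid.
(C) the dual of axiom 4: valid iff R is transitive. Such an R need not be transitive — not valid.
(D) axiom D: valid iff R is serial. Every such R is serial — valid.
(E) Lr ⊃ r is axiom T, which corresponds to reflexivity. Every such R is reflexive — valid.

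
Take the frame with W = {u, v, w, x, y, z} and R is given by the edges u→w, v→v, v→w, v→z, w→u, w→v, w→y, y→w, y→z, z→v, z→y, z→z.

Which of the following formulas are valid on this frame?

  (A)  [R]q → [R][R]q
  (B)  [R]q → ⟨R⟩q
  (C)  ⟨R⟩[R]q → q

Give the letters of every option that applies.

R is symmetric: every R-edge is matched by its reverse.
R is not transitive: u R w and w R u but not u R u.
R is not serial: x has no R-successor.
(A) axiom 4: valid iff R is transitive. R is not transitive — not valid.
(B) [R]q → ⟨R⟩q is axiom D; it is valid on a frame exactly when R is serial. R is not serial, so not valid.
(C) ⟨R⟩[R]q → q is the dual of axiom B; it is valid on a frame exactly when R is symmetric. R is symmetric, so valid.

C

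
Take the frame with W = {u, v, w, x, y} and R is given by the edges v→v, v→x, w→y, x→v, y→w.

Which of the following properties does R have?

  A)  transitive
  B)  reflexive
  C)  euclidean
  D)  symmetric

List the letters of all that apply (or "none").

D

(A) not transitive: w R y and y R w but not w R w.
(B) not reflexive: not u R u.
(C) not euclidean: v R x and v R x but not x R x.
(D) symmetric: every R-edge is matched by its reverse.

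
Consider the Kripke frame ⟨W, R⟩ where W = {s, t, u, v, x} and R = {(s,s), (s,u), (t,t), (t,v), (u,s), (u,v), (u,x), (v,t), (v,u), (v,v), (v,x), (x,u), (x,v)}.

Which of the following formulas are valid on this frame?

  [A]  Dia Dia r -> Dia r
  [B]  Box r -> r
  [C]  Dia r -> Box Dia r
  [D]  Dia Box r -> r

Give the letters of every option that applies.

R is not reflexive: not u R u.
R is symmetric: every R-edge is matched by its reverse.
R is not transitive: s R u and u R v but not s R v.
R is not euclidean: u R s and u R v but not s R v.
(A) Dia Dia r -> Dia r is the dual of axiom 4; it is valid on a frame exactly when R is transitive. R is not transitive, so not valid.
(B) axiom T: valid iff R is reflexive. R is not reflexive — not valid.
(C) Dia r -> Box Dia r is axiom 5, which corresponds to the euclidean property. R is not euclidean — not valid.
(D) Dia Box r -> r (the dual of axiom B) characterises the symmetric frames. R is symmetric — valid.

D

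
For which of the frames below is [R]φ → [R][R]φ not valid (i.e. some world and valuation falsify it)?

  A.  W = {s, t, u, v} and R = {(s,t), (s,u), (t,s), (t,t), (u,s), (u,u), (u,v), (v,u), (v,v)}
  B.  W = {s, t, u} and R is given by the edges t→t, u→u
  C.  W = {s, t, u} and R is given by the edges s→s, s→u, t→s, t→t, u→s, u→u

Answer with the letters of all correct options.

The schema [R]φ → [R][R]φ is axiom 4; it is valid on a frame iff R is transitive.
(A) R is not transitive (s R t and t R s but not s R s), so the schema fails here.
(B) R is transitive (R is closed under composition), so the schema is valid here.
(C) R is not transitive (t R s and s R u but not t R u), so the schema fails here.

A, C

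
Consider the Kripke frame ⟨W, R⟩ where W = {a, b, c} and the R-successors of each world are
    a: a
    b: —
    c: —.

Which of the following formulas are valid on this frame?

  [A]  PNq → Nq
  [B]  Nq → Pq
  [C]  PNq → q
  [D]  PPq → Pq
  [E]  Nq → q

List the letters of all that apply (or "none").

A, C, D

R is not reflexive: not b R b.
R is symmetric: every R-edge is matched by its reverse.
R is transitive: R is closed under composition.
R is euclidean: any two R-successors of the same world are R-related.
R is not serial: b has no R-successor.
(A) PNq → Nq is the dual of axiom 5; it is valid on a frame exactly when R is euclidean. R is euclidean, so valid.
(B) Nq → Pq is axiom D; it is valid on a frame exactly when R is serial. R is not serial, so not valid.
(C) the dual of axiom B: valid iff R is symmetric. R is symmetric — valid.
(D) PPq → Pq is the dual of axiom 4, which corresponds to transitivity. R is transitive — valid.
(E) Nq → q is axiom T, which corresponds to reflexivity. R is not reflexive — not valid.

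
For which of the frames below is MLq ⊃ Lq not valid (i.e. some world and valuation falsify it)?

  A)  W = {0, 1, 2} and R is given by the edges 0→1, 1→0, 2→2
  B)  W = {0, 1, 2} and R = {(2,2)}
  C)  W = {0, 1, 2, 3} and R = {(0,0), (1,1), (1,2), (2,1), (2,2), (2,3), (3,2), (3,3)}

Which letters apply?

A, C

The schema MLq ⊃ Lq is the dual of axiom 5; it is valid on a frame iff R is euclidean.
(A) R is not euclidean (0 R 1 and 0 R 1 but not 1 R 1), so the schema fails here.
(B) R is euclidean (any two R-successors of the same world are R-related), so the schema is valid here.
(C) R is not euclidean (2 R 1 and 2 R 3 but not 1 R 3), so the schema fails here.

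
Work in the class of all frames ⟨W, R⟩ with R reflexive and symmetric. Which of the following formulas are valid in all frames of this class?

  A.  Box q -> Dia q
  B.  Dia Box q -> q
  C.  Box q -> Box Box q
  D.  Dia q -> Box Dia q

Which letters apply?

Reflexive relations are serial.
(A) Box q -> Dia q (axiom D) characterises the serial frames. Every such R is serial — valid.
(B) Dia Box q -> q is the dual of axiom B; it is valid on a frame exactly when R is symmetric. Every such R is symmetric, so valid.
(C) Box q -> Box Box q is axiom 4, which corresponds to transitivity. Such an R need not be transitive — not valid.
(D) Dia q -> Box Dia q is axiom 5; it is valid on a frame exactly when R is euclidean. Such an R need not be euclidean, so not valid.

A, B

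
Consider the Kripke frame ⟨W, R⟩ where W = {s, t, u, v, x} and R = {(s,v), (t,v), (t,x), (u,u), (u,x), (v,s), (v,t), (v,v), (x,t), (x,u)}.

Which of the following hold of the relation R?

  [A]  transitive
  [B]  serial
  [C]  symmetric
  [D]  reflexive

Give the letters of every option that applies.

B, C

(A) not transitive: s R v and v R s but not s R s.
(B) serial: every world has an R-successor.
(C) symmetric: every R-edge is matched by its reverse.
(D) not reflexive: not s R s.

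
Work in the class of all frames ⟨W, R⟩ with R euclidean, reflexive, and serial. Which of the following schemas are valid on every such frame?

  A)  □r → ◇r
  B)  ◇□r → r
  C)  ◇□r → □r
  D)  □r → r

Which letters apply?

A relation that is euclidean, reflexive, and serial is also symmetric and transitive.
(A) □r → ◇r is axiom D, which corresponds to seriality. Every such R is serial — valid.
(B) the dual of axiom B: valid iff R is symmetric. Every such R is symmetric — valid.
(C) ◇□r → □r is the dual of axiom 5, which corresponds to the euclidean property. Every such R is euclidean — valid.
(D) □r → r (axiom T) characterises the reflexive frames. Every such R is reflexive — valid.

A, B, C, D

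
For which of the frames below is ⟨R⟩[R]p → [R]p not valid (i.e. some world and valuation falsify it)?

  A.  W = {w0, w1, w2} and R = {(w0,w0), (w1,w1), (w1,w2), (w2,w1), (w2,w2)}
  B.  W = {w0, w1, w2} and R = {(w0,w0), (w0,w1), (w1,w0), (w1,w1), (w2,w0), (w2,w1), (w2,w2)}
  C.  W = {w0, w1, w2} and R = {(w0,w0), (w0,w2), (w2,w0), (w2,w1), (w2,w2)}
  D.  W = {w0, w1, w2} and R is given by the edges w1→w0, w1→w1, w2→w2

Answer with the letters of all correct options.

B, C, D

The schema ⟨R⟩[R]p → [R]p is the dual of axiom 5; it is valid on a frame iff R is euclidean.
(A) R is euclidean (any two R-successors of the same world are R-related), so the schema is valid here.
(B) R is not euclidean (w2 R w0 and w2 R w2 but not w0 R w2), so the schema fails here.
(C) R is not euclidean (w2 R w0 and w2 R w1 but not w0 R w1), so the schema fails here.
(D) R is not euclidean (w1 R w0 and w1 R w1 but not w0 R w1), so the schema fails here.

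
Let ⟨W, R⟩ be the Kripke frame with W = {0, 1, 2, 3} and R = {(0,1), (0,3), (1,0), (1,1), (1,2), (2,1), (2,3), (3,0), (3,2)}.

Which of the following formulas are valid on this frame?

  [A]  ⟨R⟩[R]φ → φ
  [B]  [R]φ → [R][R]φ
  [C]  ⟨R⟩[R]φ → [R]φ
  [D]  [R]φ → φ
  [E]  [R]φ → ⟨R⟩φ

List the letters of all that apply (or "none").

R is not reflexive: not 0 R 0.
R is symmetric: every R-edge is matched by its reverse.
R is not transitive: 0 R 1 and 1 R 0 but not 0 R 0.
R is not euclidean: 0 R 1 and 0 R 3 but not 1 R 3.
R is serial: every world has an R-successor.
(A) the dual of axiom B: valid iff R is symmetric. R is symmetric — valid.
(B) [R]φ → [R][R]φ (axiom 4) characterises the transitive frames. R is not transitive — not valid.
(C) ⟨R⟩[R]φ → [R]φ is the dual of axiom 5, which corresponds to the euclidean property. R is not euclidean — not valid.
(D) [R]φ → φ is axiom T, which corresponds to reflexivity. R is not reflexive — not valid.
(E) [R]φ → ⟨R⟩φ is axiom D, which corresponds to seriality. R is serial — valid.

A, E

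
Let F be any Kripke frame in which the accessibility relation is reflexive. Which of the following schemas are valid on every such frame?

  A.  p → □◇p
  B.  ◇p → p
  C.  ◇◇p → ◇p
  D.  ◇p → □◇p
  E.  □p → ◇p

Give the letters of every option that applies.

E

A reflexive relation is serial.
(A) p → □◇p (axiom B) characterises the symmetric frames. Such an R need not be symmetric — not valid.
(B) ◇p → p is the converse of T; it holds exactly when R ⊆ identity. Such an R need not be a subset of the identity — not valid.
(C) ◇◇p → ◇p (the dual of axiom 4) characterises the transitive frames. Such an R need not be transitive — not valid.
(D) axiom 5: valid iff R is euclidean. Such an R need not be euclidean — not valid.
(E) □p → ◇p is axiom D, which corresponds to seriality. Every such R is serial — valid.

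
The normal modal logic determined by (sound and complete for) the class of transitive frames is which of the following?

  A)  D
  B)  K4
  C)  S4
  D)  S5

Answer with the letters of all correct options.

(A) D is determined by the class of serial frames.
(B) K4 is determined by exactly this class.
(C) S4 is determined by the class of reflexive and transitive frames.
(D) S5 is determined by the class of reflexive, symmetric, and transitive frames.

B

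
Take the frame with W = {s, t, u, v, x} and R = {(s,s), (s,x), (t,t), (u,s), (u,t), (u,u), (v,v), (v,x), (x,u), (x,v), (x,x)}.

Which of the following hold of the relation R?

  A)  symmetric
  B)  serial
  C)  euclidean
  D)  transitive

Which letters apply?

(A) not symmetric: s R x but not x R s.
(B) serial: every world has an R-successor.
(C) not euclidean: s R x and s R s but not x R s.
(D) not transitive: s R x and x R u but not s R u.

B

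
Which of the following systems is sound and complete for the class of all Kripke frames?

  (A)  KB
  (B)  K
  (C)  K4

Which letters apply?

B

(A) KB is determined by the class of symmetric frames.
(B) K is determined by exactly this class.
(C) K4 is determined by the class of transitive frames.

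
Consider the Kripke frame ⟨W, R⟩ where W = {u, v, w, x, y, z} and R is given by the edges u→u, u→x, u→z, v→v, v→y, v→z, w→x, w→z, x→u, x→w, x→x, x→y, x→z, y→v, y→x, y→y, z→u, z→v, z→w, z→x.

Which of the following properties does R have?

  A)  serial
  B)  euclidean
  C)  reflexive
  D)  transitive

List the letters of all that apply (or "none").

A

(A) serial: every world has an R-successor.
(B) not euclidean: v R y and v R z but not y R z.
(C) not reflexive: not w R w.
(D) not transitive: u R x and x R w but not u R w.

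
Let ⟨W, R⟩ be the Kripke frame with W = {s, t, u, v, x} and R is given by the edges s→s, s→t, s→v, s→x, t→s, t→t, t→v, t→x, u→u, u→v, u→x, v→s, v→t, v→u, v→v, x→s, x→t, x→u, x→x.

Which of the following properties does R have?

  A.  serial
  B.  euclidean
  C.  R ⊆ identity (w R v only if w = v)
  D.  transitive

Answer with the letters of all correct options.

(A) serial: every world has an R-successor.
(B) not euclidean: s R v and s R x but not v R x.
(C) not ⊆ identity: s R t with s ≠ t.
(D) not transitive: s R v and v R u but not s R u.

A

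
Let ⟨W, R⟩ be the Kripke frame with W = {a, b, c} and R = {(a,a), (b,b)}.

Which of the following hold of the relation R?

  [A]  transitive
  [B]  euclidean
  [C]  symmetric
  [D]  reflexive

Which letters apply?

A, B, C

(A) transitive: R is closed under composition.
(B) euclidean: any two R-successors of the same world are R-related.
(C) symmetric: every R-edge is matched by its reverse.
(D) not reflexive: not c R c.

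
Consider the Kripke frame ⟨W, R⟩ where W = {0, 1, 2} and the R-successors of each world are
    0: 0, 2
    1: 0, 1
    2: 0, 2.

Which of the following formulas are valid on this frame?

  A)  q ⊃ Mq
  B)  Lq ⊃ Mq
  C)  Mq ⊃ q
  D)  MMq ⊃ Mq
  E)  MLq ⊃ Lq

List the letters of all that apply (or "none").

R is reflexive: each world relates to itself.
R is not transitive: 1 R 0 and 0 R 2 but not 1 R 2.
R is not euclidean: 1 R 0 and 1 R 1 but not 0 R 1.
R is serial: every world has an R-successor.
R is not a subset of the identity: 0 R 2 with 0 ≠ 2.
(A) q ⊃ Mq is the dual of axiom T; it is valid on a frame exactly when R is reflexive. R is reflexive, so valid.
(B) Lq ⊃ Mq is axiom D; it is valid on a frame exactly when R is serial. R is serial, so valid.
(C) Mq ⊃ q is valid only on frames where every R-edge is a self-loop. Here R ⊄ identity — not valid.
(D) MMq ⊃ Mq (the dual of axiom 4) characterises the transitive frames. R is not transitive — not valid.
(E) the dual of axiom 5: valid iff R is euclidean. R is not euclidean — not valid.

A, B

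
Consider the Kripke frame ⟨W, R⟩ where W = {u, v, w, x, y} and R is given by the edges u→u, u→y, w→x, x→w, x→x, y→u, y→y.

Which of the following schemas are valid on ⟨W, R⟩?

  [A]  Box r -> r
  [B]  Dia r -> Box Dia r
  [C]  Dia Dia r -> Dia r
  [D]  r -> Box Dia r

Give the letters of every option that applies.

R is not reflexive: not v R v.
R is symmetric: every R-edge is matched by its reverse.
R is not transitive: w R x and x R w but not w R w.
R is not euclidean: x R w and x R w but not w R w.
(A) Box r -> r is axiom T; it is valid on a frame exactly when R is reflexive. R is not reflexive, so not valid.
(B) Dia r -> Box Dia r is axiom 5; it is valid on a frame exactly when R is euclidean. R is not euclidean, so not valid.
(C) Dia Dia r -> Dia r (the dual of axiom 4) characterises the transitive frames. R is not transitive — not valid.
(D) axiom B: valid iff R is symmetric. R is symmetric — valid.

D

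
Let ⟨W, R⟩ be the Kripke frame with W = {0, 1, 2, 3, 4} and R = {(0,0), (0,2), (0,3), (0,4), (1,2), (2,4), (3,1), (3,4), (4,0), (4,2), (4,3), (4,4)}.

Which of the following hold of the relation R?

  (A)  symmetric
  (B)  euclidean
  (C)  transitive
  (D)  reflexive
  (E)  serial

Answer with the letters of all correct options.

(A) not symmetric: 0 R 2 but not 2 R 0.
(B) not euclidean: 0 R 2 and 0 R 0 but not 2 R 0.
(C) not transitive: 0 R 3 and 3 R 1 but not 0 R 1.
(D) not reflexive: not 1 R 1.
(E) serial: every world has an R-successor.

E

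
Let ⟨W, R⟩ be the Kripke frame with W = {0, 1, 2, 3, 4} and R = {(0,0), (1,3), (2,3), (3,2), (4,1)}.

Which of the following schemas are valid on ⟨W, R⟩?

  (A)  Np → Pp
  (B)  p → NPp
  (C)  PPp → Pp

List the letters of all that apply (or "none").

R is not symmetric: 1 R 3 but not 3 R 1.
R is not transitive: 1 R 3 and 3 R 2 but not 1 R 2.
R is serial: every world has an R-successor.
(A) Np → Pp (axiom D) characterises the serial frames. R is serial — valid.
(B) p → NPp (axiom B) characterises the symmetric frames. R is not symmetric — not valid.
(C) PPp → Pp is the dual of axiom 4, which corresponds to transitivity. R is not transitive — not valid.

A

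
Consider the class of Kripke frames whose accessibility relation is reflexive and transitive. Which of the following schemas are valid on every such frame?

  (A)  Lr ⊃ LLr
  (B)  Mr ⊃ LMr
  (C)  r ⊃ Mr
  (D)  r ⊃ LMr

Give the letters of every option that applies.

A, C

Reflexive relations are serial.
(A) axiom 4: valid iff R is transitive. Every such R is transitive — valid.
(B) axiom 5: valid iff R is euclidean. Such an R need not be euclidean — not valid.
(C) the dual of axiom T: valid iff R is reflexive. Every such R is reflexive — valid.
(D) r ⊃ LMr (axiom B) characterises the symmetric frames. Such an R need not be symmetric — not valid.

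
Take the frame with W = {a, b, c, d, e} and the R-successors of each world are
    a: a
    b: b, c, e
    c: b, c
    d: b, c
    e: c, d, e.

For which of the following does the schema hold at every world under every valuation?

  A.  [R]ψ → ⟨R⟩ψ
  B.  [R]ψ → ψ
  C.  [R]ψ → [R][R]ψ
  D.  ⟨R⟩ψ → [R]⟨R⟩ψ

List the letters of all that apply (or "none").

A

R is not reflexive: not d R d.
R is not transitive: b R e and e R d but not b R d.
R is not euclidean: b R c and b R e but not c R e.
R is serial: every world has an R-successor.
(A) [R]ψ → ⟨R⟩ψ is axiom D; it is valid on a frame exactly when R is serial. R is serial, so valid.
(B) [R]ψ → ψ (axiom T) characterises the reflexive frames. R is not reflexive — not valid.
(C) [R]ψ → [R][R]ψ (axiom 4) characterises the transitive frames. R is not transitive — not valid.
(D) axiom 5: valid iff R is euclidean. R is not euclidean — not valid.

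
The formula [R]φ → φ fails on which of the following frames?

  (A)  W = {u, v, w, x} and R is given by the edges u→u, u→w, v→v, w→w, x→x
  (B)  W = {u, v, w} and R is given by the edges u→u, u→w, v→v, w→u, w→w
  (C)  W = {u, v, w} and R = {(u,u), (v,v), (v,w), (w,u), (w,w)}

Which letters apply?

The schema [R]φ → φ is axiom T; it is valid on a frame iff R is reflexive.
(A) R is reflexive (each world relates to itself), so the schema is valid here.
(B) R is reflexive (each world relates to itself), so the schema is valid here.
(C) R is reflexive (each world relates to itself), so the schema is valid here.

none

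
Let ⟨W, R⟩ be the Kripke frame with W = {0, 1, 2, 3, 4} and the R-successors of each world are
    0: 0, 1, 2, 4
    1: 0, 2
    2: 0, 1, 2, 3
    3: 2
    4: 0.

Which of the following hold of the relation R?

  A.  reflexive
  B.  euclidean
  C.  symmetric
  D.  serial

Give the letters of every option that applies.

C, D

(A) not reflexive: not 1 R 1.
(B) not euclidean: 0 R 1 and 0 R 4 but not 1 R 4.
(C) symmetric: every R-edge is matched by its reverse.
(D) serial: every world has an R-successor.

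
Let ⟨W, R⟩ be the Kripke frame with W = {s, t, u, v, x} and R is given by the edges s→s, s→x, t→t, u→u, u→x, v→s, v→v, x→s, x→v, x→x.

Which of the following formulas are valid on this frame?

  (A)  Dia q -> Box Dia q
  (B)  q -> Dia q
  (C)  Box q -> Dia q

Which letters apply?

B, C

R is reflexive: each world relates to itself.
R is not euclidean: u R x and u R u but not x R u.
R is serial: every world has an R-successor.
(A) axiom 5: valid iff R is euclidean. R is not euclidean — not valid.
(B) q -> Dia q is the dual of axiom T; it is valid on a frame exactly when R is reflexive. R is reflexive, so valid.
(C) axiom D: valid iff R is serial. R is serial — valid.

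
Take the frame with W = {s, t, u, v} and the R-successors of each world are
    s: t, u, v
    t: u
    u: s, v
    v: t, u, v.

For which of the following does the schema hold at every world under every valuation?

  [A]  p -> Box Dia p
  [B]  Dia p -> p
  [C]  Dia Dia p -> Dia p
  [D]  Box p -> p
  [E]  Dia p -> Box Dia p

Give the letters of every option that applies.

R is not reflexive: not s R s.
R is not symmetric: s R t but not t R s.
R is not transitive: s R u and u R s but not s R s.
R is not euclidean: s R t and s R v but not t R v.
R is not a subset of the identity: s R t with s ≠ t.
(A) axiom B: valid iff R is symmetric. R is not symmetric — not valid.
(B) Dia p -> p (the converse of T) corresponds to R being a subset of the identity. Here R ⊄ identity, so not valid.
(C) Dia Dia p -> Dia p (the dual of axiom 4) characterises the transitive frames. R is not transitive — not valid.
(D) axiom T: valid iff R is reflexive. R is not reflexive — not valid.
(E) Dia p -> Box Dia p is axiom 5, which corresponds to the euclidean property. R is not euclidean — not valid.

none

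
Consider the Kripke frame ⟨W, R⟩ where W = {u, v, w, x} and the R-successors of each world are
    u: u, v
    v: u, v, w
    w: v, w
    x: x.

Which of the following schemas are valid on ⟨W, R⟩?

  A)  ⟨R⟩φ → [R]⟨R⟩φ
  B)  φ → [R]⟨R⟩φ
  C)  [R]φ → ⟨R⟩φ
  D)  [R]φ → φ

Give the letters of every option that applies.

R is reflexive: each world relates to itself.
R is symmetric: every R-edge is matched by its reverse.
R is not euclidean: v R u and v R w but not u R w.
R is serial: every world has an R-successor.
(A) axiom 5: valid iff R is euclidean. R is not euclidean — not valid.
(B) axiom B: valid iff R is symmetric. R is symmetric — valid.
(C) [R]φ → ⟨R⟩φ (axiom D) characterises the serial frames. R is serial — valid.
(D) axiom T: valid iff R is reflexive. R is reflexive — valid.

B, C, D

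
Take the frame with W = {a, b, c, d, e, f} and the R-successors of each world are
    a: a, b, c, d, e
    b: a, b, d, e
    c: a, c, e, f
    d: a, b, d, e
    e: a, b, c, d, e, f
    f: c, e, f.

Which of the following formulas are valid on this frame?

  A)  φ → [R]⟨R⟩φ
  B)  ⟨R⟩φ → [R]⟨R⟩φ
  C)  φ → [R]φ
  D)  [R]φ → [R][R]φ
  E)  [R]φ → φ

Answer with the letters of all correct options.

A, E

R is reflexive: each world relates to itself.
R is symmetric: every R-edge is matched by its reverse.
R is not transitive: a R c and c R f but not a R f.
R is not euclidean: a R b and a R c but not b R c.
R is not a subset of the identity: a R b with a ≠ b.
(A) axiom B: valid iff R is symmetric. R is symmetric — valid.
(B) ⟨R⟩φ → [R]⟨R⟩φ is axiom 5; it is valid on a frame exactly when R is euclidean. R is not euclidean, so not valid.
(C) φ → [R]φ is valid only on frames where every R-edge is a self-loop. Here R ⊄ identity — not valid.
(D) [R]φ → [R][R]φ (axiom 4) characterises the transitive frames. R is not transitive — not valid.
(E) [R]φ → φ (axiom T) characterises the reflexive frames. R is reflexive — valid.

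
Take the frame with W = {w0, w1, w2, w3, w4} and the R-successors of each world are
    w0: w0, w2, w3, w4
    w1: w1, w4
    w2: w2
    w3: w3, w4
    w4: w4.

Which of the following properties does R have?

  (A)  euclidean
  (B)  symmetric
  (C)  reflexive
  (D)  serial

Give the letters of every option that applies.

(A) not euclidean: w0 R w2 and w0 R w0 but not w2 R w0.
(B) not symmetric: w0 R w2 but not w2 R w0.
(C) reflexive: each world relates to itself.
(D) serial: every world has an R-successor.

C, D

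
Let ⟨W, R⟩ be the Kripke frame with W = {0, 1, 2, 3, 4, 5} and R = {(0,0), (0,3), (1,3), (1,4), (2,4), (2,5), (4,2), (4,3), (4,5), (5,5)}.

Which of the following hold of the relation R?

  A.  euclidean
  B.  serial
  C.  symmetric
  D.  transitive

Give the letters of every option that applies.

(A) not euclidean: 0 R 3 and 0 R 0 but not 3 R 0.
(B) not serial: 3 has no R-successor.
(C) not symmetric: 0 R 3 but not 3 R 0.
(D) not transitive: 1 R 4 and 4 R 2 but not 1 R 2.

none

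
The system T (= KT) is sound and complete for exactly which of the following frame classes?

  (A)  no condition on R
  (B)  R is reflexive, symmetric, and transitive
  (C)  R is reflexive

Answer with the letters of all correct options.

(A) this class determines K, not T (= KT).
(B) this class determines S5, not T (= KT).
(C) T (= KT) is sound and complete for exactly this class.

C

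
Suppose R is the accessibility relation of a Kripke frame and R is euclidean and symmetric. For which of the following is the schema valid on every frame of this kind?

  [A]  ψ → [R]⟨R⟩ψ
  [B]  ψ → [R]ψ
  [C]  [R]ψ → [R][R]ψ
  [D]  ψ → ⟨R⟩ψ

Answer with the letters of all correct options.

A symmetric euclidean relation is transitive (uRv and vRw give vRu by symmetry, then uRw by the euclidean condition, applied at v).
(A) ψ → [R]⟨R⟩ψ (axiom B) characterises the symmetric frames. Every such R is symmetric — valid.
(B) ψ → [R]ψ (equivalent to ◇p→p) corresponds to R being a subset of the identity. Such an R need not be a subset of the identity, so not valid.
(C) [R]ψ → [R][R]ψ is axiom 4, which corresponds to transitivity. Every such R is transitive — valid.
(D) ψ → ⟨R⟩ψ is the dual of axiom T; it is valid on a frame exactly when R is reflexive. Such an R need not be reflexive, so not valid.

A, C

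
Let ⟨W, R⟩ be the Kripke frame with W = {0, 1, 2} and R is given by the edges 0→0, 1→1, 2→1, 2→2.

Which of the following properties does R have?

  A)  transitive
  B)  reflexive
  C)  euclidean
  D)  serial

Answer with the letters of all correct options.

A, B, D

(A) transitive: R is closed under composition.
(B) reflexive: each world relates to itself.
(C) not euclidean: 2 R 1 and 2 R 2 but not 1 R 2.
(D) serial: every world has an R-successor.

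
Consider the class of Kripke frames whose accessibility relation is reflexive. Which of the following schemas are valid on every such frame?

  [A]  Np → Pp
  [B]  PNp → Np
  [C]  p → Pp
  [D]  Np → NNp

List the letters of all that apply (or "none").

A, C

A reflexive relation is serial.
(A) axiom D: valid iff R is serial. Every such R is serial — valid.
(B) the dual of axiom 5: valid iff R is euclidean. Such an R need not be euclidean — not valid.
(C) p → Pp is the dual of axiom T; it is valid on a frame exactly when R is reflexive. Every such R is reflexive, so valid.
(D) Np → NNp is axiom 4; it is valid on a frame exactly when R is transitive. Such an R need not be transitive, so not valid.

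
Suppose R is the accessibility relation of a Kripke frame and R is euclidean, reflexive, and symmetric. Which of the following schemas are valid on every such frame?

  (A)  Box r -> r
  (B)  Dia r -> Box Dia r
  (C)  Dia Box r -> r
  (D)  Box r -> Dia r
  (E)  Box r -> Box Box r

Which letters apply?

A, B, C, D, E

A relation that is euclidean, reflexive, and symmetric is also serial and transitive.
(A) Box r -> r is axiom T, which corresponds to reflexivity. Every such R is reflexive — valid.
(B) Dia r -> Box Dia r is axiom 5; it is valid on a frame exactly when R is euclidean. Every such R is euclidean, so valid.
(C) the dual of axiom B: valid iff R is symmetric. Every such R is symmetric — valid.
(D) Box r -> Dia r is axiom D, which corresponds to seriality. Every such R is serial — valid.
(E) Box r -> Box Box r is axiom 4; it is valid on a frame exactly when R is transitive. Every such R is transitive, so valid.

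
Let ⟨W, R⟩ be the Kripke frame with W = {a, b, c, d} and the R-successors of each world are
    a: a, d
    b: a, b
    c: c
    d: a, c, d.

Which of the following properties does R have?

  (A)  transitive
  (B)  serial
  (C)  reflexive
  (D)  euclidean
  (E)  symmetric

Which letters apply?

B, C

(A) not transitive: a R d and d R c but not a R c.
(B) serial: every world has an R-successor.
(C) reflexive: each world relates to itself.
(D) not euclidean: b R a and b R b but not a R b.
(E) not symmetric: b R a but not a R b.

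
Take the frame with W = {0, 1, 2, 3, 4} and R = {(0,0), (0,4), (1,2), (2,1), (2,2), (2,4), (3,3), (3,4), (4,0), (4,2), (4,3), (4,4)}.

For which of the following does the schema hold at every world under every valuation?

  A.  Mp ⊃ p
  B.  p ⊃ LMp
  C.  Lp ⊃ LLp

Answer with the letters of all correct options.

B

R is symmetric: every R-edge is matched by its reverse.
R is not transitive: 0 R 4 and 4 R 2 but not 0 R 2.
R is not a subset of the identity: 0 R 4 with 0 ≠ 4.
(A) Mp ⊃ p (the converse of T) corresponds to R being a subset of the identity. Here R ⊄ identity, so not valid.
(B) p ⊃ LMp is axiom B, which corresponds to symmetry. R is symmetric — valid.
(C) Lp ⊃ LLp is axiom 4, which corresponds to transitivity. R is not transitive — not valid.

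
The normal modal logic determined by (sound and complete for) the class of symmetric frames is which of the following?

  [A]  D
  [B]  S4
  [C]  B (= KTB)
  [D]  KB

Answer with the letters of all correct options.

(A) D is determined by the class of serial frames.
(B) S4 is determined by the class of reflexive and transitive frames.
(C) B (= KTB) is determined by the class of reflexive and symmetric frames.
(D) KB is determined by exactly this class.

D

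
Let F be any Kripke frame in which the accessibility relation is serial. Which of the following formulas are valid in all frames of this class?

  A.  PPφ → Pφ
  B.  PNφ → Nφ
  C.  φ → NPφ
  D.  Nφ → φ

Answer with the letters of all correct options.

(A) PPφ → Pφ (the dual of axiom 4) characterises the transitive frames. Such an R need not be transitive — not valid.
(B) PNφ → Nφ (the dual of axiom 5) characterises the euclidean frames. Such an R need not be euclidean — not valid.
(C) φ → NPφ (axiom B) characterises the symmetric frames. Such an R need not be symmetric — not valid.
(D) axiom T: valid iff R is reflexive. Such an R need not be reflexive — not valid.

none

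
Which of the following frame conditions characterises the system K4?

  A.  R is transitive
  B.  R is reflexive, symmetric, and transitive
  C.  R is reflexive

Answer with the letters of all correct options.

A

(A) K4 is sound and complete for exactly this class.
(B) this class determines S5, not K4.
(C) this class determines T (= KT), not K4.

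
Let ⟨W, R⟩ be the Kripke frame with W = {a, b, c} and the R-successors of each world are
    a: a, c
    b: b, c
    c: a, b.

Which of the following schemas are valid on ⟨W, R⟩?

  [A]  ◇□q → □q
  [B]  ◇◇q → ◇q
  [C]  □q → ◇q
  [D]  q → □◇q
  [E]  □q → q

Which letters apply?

R is not reflexive: not c R c.
R is symmetric: every R-edge is matched by its reverse.
R is not transitive: a R c and c R b but not a R b.
R is not euclidean: c R a and c R b but not a R b.
R is serial: every world has an R-successor.
(A) the dual of axiom 5: valid iff R is euclidean. R is not euclidean — not valid.
(B) ◇◇q → ◇q is the dual of axiom 4, which corresponds to transitivity. R is not transitive — not valid.
(C) □q → ◇q is axiom D, which corresponds to seriality. R is serial — valid.
(D) q → □◇q (axiom B) characterises the symmetric frames. R is symmetric — valid.
(E) axiom T: valid iff R is reflexive. R is not reflexive — not valid.

C, D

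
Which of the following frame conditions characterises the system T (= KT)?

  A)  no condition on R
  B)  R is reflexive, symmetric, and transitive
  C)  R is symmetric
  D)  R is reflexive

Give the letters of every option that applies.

D

(A) this class determines K, not T (= KT).
(B) this class determines S5, not T (= KT).
(C) this class determines KB, not T (= KT).
(D) T (= KT) is sound and complete for exactly this class.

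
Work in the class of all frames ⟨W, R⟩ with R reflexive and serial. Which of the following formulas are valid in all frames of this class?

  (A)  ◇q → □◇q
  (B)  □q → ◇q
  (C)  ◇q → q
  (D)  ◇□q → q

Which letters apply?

B

(A) ◇q → □◇q (axiom 5) characterises the euclidean frames. Such an R need not be euclidean — not valid.
(B) □q → ◇q is axiom D; it is valid on a frame exactly when R is serial. Every such R is serial, so valid.
(C) ◇q → q is the converse of T; it holds exactly when R ⊆ identity. Such an R need not be a subset of the identity — not valid.
(D) ◇□q → q is the dual of axiom B, which corresponds to symmetry. Such an R need not be symmetric — not valid.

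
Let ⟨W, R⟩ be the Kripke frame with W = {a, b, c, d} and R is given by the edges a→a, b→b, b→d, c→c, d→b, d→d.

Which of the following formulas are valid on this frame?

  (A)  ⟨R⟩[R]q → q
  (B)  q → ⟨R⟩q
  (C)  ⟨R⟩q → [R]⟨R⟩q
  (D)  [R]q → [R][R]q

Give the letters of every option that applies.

R is reflexive: each world relates to itself.
R is symmetric: every R-edge is matched by its reverse.
R is transitive: R is closed under composition.
R is euclidean: any two R-successors of the same world are R-related.
(A) ⟨R⟩[R]q → q is the dual of axiom B, which corresponds to symmetry. R is symmetric — valid.
(B) q → ⟨R⟩q is the dual of axiom T, which corresponds to reflexivity. R is reflexive — valid.
(C) axiom 5: valid iff R is euclidean. R is euclidean — valid.
(D) [R]q → [R][R]q is axiom 4; it is valid on a frame exactly when R is transitive. R is transitive, so valid.

A, B, C, D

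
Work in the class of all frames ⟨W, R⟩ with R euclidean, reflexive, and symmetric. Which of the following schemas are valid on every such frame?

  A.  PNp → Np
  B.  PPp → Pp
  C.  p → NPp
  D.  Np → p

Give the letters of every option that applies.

A relation that is euclidean, reflexive, and symmetric is also serial and transitive.
(A) PNp → Np is the dual of axiom 5, which corresponds to the euclidean property. Every such R is euclidean — valid.
(B) PPp → Pp (the dual of axiom 4) characterises the transitive frames. Every such R is transitive — valid.
(C) p → NPp is axiom B; it is valid on a frame exactly when R is symmetric. Every such R is symmetric, so valid.
(D) axiom T: valid iff R is reflexive. Every such R is reflexive — valid.

A, B, C, D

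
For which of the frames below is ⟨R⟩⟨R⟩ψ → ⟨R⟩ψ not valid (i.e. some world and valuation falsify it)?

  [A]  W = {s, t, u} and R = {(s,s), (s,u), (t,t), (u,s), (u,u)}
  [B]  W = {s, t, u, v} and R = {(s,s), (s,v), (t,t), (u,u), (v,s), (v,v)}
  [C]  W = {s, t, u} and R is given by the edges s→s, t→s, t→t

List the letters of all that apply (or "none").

none

The schema ⟨R⟩⟨R⟩ψ → ⟨R⟩ψ is the dual of axiom 4; it is valid on a frame iff R is transitive.
(A) R is transitive (R is closed under composition), so the schema is valid here.
(B) R is transitive (R is closed under composition), so the schema is valid here.
(C) R is transitive (R is closed under composition), so the schema is valid here.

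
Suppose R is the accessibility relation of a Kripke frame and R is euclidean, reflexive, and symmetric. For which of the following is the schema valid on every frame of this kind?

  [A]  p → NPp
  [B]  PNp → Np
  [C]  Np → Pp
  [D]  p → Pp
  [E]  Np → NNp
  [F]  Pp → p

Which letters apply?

A, B, C, D, E

A relation that is euclidean, reflexive, and symmetric is also serial and transitive.
(A) p → NPp is axiom B; it is valid on a frame exactly when R is symmetric. Every such R is symmetric, so valid.
(B) PNp → Np is the dual of axiom 5; it is valid on a frame exactly when R is euclidean. Every such R is euclidean, so valid.
(C) Np → Pp is axiom D, which corresponds to seriality. Every such R is serial — valid.
(D) p → Pp (the dual of axiom T) characterises the reflexive frames. Every such R is reflexive — valid.
(E) Np → NNp is axiom 4, which corresponds to transitivity. Every such R is transitive — valid.
(F) Pp → p is valid only on frames where every R-edge is a self-loop. Such an R need not be a subset of the identity — not valid.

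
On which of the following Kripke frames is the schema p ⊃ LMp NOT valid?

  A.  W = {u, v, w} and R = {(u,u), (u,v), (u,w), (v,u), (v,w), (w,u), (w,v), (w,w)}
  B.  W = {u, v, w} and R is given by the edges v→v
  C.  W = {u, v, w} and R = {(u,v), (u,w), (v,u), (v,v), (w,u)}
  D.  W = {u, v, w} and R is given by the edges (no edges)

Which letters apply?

none

The schema p ⊃ LMp is axiom B; it is valid on a frame iff R is symmetric.
(A) R is symmetric (every R-edge is matched by its reverse), so the schema is valid here.
(B) R is symmetric (every R-edge is matched by its reverse), so the schema is valid here.
(C) R is symmetric (every R-edge is matched by its reverse), so the schema is valid here.
(D) R is symmetric (every R-edge is matched by its reverse), so the schema is valid here.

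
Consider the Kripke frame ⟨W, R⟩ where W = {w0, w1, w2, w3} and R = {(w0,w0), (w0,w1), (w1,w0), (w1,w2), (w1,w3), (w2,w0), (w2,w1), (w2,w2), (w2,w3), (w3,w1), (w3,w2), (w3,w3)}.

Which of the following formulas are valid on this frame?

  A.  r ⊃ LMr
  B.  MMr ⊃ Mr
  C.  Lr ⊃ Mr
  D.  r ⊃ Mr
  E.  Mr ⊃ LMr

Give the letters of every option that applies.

R is not reflexive: not w1 R w1.
R is not symmetric: w2 R w0 but not w0 R w2.
R is not transitive: w0 R w1 and w1 R w2 but not w0 R w2.
R is not euclidean: w1 R w0 and w1 R w2 but not w0 R w2.
R is serial: every world has an R-successor.
(A) axiom B: valid iff R is symmetric. R is not symmetric — not valid.
(B) MMr ⊃ Mr is the dual of axiom 4, which corresponds to transitivity. R is not transitive — not valid.
(C) Lr ⊃ Mr is axiom D; it is valid on a frame exactly when R is serial. R is serial, so valid.
(D) r ⊃ Mr is the dual of axiom T; it is valid on a frame exactly when R is reflexive. R is not reflexive, so not valid.
(E) axiom 5: valid iff R is euclidean. R is not euclidean — not valid.

C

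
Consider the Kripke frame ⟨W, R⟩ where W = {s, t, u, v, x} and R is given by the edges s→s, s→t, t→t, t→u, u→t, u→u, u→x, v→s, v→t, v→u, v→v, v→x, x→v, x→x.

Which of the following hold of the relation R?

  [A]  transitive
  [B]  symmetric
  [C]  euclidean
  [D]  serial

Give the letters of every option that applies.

(A) not transitive: s R t and t R u but not s R u.
(B) not symmetric: s R t but not t R s.
(C) not euclidean: s R t and s R s but not t R s.
(D) serial: every world has an R-successor.

D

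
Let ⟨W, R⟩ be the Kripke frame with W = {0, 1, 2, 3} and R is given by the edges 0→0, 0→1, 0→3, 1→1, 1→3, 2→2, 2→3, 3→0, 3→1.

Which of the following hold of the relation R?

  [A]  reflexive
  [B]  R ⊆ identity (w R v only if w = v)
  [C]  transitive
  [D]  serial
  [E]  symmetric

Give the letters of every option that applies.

(A) not reflexive: not 3 R 3.
(B) not ⊆ identity: 0 R 1 with 0 ≠ 1.
(C) not transitive: 1 R 3 and 3 R 0 but not 1 R 0.
(D) serial: every world has an R-successor.
(E) not symmetric: 0 R 1 but not 1 R 0.

D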